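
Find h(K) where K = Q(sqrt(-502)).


K = Q(sqrt(-502)). d mod 4 = 2, so D = disc(K) = 4d = -2008
h(K) equals the number of primitive reduced positive-definite forms (a, b, c) = a*x^2 + b*x*y + c*y^2 with b^2 - 4ac = D,
where reduced means |b| <= a <= c, with b >= 0 whenever |b| = a or a = c, and primitive means gcd(a, b, c) = 1.
Reduced forces 3a^2 <= |D| = 2008, so 1 <= a <= 25; b must have the parity of D, and c = (b^2 - D)/(4a) must be an integer >= a.
Enumerate a = 1..25, b in [-a, a]:
  a=1: (1, 0, 502)  [1]
  a=2: (2, 0, 251)  [1]
  a=3..6: none
  a=7: (7, -6, 73), (7, 6, 73)  [2]
  a=8..10: none
  a=11: (11, -4, 46), (11, 4, 46)  [2]
  a=12..13: none
  a=14: (14, -8, 37), (14, 8, 37)  [2]
  a=15..16: none
  a=17: (17, -10, 31), (17, 10, 31)  [2]
  a=18: none
  a=19: (19, -14, 29), (19, 14, 29)  [2]
  a=20..21: none
  a=22: (22, -4, 23), (22, 4, 23)  [2]
  a=23..25: none
Total reduced forms: 1 + 1 + 2 + 2 + 2 + 2 + 2 + 2 = 14
h = 14

14


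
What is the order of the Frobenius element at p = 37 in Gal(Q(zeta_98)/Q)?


The Frobenius at p in Gal(Q(zeta_n)/Q) = (Z/nZ)* is the class of p, so its order is ord_98(37), the smallest k >= 1 with 37^k = 1 mod 98.
n = 98 = 2 * 7^2, phi(98) = 42; the order divides phi(n).
Divisors of 42: 1, 2, 3, 6, 7, 14, 21, 42
Repeated squaring mod 98: 37^1 = 37, 37^2 = 95, 37^4 = 9, 37^8 = 81, 37^16 = 93, 37^32 = 25
Test divisors in increasing order:
  k=1: 37^1 = 37 mod 98
  k=2: 37^2 = 95 mod 98
  k=3: 37^3 = 95 * 37 = 85 mod 98
  k=6: 37^6 = 9 * 95 = 71 mod 98
  k=7: 37^7 = 9 * 95 * 37 = 79 mod 98
  k=14: 37^14 = 81 * 9 * 95 = 67 mod 98
  k=21: 37^21 = 93 * 9 * 37 = 1 mod 98  <- first divisor giving 1
Order = 21

21


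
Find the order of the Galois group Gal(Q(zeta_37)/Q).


|Gal(Q(zeta_37)/Q)| = phi(37)
= 36

36


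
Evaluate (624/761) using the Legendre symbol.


p = 761 is prime, so compute (624/761) with the reciprocity algorithm (Jacobi-symbol steps: pull out 2s via (2/n), flip via reciprocity, reduce):
  pull out 2: (2/761) = +1  (since 761 mod 8 = 1)
  pull out 2: (2/761) = +1  (since 761 mod 8 = 1)
  pull out 2: (2/761) = +1  (since 761 mod 8 = 1)
  pull out 2: (2/761) = +1  (since 761 mod 8 = 1)
  reciprocity: (39/761) -> +(761/39)
  reduce: (20/39)
  pull out 2: (2/39) = +1  (since 39 mod 8 = 7)
  pull out 2: (2/39) = +1  (since 39 mod 8 = 7)
  reciprocity: (5/39) -> +(39/5)
  reduce: (4/5)
  pull out 2: (2/5) = -1  (since 5 mod 8 = 5)
  pull out 2: (2/5) = -1  (since 5 mod 8 = 5)
  (1/5) = 1
Product of signs = 1
(624/761) = 1

1


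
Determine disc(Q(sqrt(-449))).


For K = Q(sqrt(d)) with d squarefree: disc(K) = d if d = 1 mod 4, and disc(K) = 4d if d = 2 or 3 mod 4.
Here d = -449, and d mod 4 = 3.
d = 3 mod 4, not 1 (O_K = Z[sqrt(d)]), so disc(K) = 4d = 4 * (-449) = -1796

-1796


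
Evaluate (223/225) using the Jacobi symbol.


Compute (223/225) via quadratic reciprocity:
  reciprocity: (223/225) -> +(225/223)
  reduce: (2/223)
  pull out 2: (2/223) = +1  (since 223 mod 8 = 7)
  (1/223) = 1
Product of signs = 1

1


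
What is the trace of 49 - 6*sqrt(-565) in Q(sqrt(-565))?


Tr(a + b*sqrt(d)) = (a + b*sqrt(d)) + (a - b*sqrt(d)) = 2a
= 2 * (49)
= 98

98


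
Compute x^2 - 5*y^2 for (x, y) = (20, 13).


x^2 - d*y^2
= 20^2 - 5*13^2
= 400 - 845
= -445

-445


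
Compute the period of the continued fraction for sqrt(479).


Run the CF algorithm for sqrt(479).
a_0 = floor(sqrt(479)) = 21; set m_0=0, q_0=1.
Recurrence: m' = q*a - m,  q' = (d - m'^2)/q,  a' = floor((a_0 + m')/q').
  step 1: m=21, q=38, a=1
  step 2: m=17, q=5, a=7
  step 3: m=18, q=31, a=1
  step 4: m=13, q=10, a=3
  step 5: m=17, q=19, a=2
  step 6: m=21, q=2, a=21
  step 7: m=21, q=19, a=2
  step 8: m=17, q=10, a=3
  step 9: m=13, q=31, a=1
  step 10: m=18, q=5, a=7
  step 11: m=17, q=38, a=1
  step 12: m=21, q=1, a=42
a_12 = 2*a_0 = 42, so the period closes here.
sqrt(479) = [21; 1, 7, 1, 3, 2, 21, 2, 3, 1, 7, 1, 42]
Period length = 12

12


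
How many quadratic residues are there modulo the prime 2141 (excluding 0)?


For prime p, the number of non-zero quadratic residues is (p-1)/2.
= (2141-1)/2
= 1070

1070


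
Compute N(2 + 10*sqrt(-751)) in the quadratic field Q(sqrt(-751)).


N(a + b*sqrt(d)) = a^2 - d*b^2
= (2)^2 - (-751)*(10)^2
= 4 + 75100
= 75104

75104


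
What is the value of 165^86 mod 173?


p = 173 is prime and the exponent is (p-1)/2 = 86, so by Euler's criterion 165^86 = (165/173) = +1 or -1 mod 173.
Compute by square-and-multiply:
  86 = 64 + 16 + 4 + 2 (binary 1010110)
  Repeated squaring mod 173: 165^1 = 165, 165^2 = 64, 165^4 = 117, 165^8 = 22, 165^16 = 138, 165^32 = 14, 165^64 = 23
  165^86 = 165^64 * 165^16 * 165^4 * 165^2 = 23 * 138 * 117 * 64 mod 173
    23 * 138 = 3174 = 60 mod 173
    60 * 117 = 7020 = 100 mod 173
    100 * 64 = 6400 = 172 mod 173
  165^86 = 172 mod 173
Result 172 = p - 1 = -1 mod 173: 165 is a quadratic non-residue mod 173. As a residue in [0, p-1] the value is 172.
165^86 mod 173 = 172

172


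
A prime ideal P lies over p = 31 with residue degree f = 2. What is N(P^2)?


N(P^a) = p^(a*f)
= 31^(2*2)
= 31^4
= 923521

923521


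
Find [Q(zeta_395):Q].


The degree equals Euler's totient phi(395).
395 = 5 * 79
phi(395) = 312

312


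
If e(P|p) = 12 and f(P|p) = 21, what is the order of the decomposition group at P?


|D_P| = e * f
= 12 * 21
= 252

252


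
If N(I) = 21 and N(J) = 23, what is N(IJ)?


N(IJ) = N(I) * N(J)
= 21 * 23
= 483

483


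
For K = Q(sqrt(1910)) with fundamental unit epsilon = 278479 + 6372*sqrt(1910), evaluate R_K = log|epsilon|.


epsilon = 278479 + 6372*sqrt(1910)
= 556958.0000
R = ln(556958.0000)
= 13.2302

13.2302


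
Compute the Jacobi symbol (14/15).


Compute (14/15) via quadratic reciprocity:
  pull out 2: (2/15) = +1  (since 15 mod 8 = 7)
  reciprocity: (7/15) -> -(15/7)
  reduce: (1/7)
  (1/7) = 1
Product of signs = -1

-1


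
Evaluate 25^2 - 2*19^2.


x^2 - d*y^2
= 25^2 - 2*19^2
= 625 - 722
= -97

-97


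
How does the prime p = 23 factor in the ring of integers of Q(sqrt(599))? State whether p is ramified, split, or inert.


K = Q(sqrt(599)). Since d mod 4 = 3, disc(K) = 2396.
Check p | disc: 2396 mod 23 = 4.
p does not divide disc. Compute Legendre symbol (d/p):
1^((23-1)/2) mod 23 = 1
(d/p) = 1, so p splits: (p) = P*P' with e=1, f=1, g=2.
Therefore p is split.

split


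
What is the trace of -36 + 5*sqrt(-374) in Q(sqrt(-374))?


Tr(a + b*sqrt(d)) = (a + b*sqrt(d)) + (a - b*sqrt(d)) = 2a
= 2 * (-36)
= -72

-72


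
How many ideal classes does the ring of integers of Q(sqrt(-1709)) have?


K = Q(sqrt(-1709)). d mod 4 = 3, so D = disc(K) = 4d = -6836
h(K) equals the number of primitive reduced positive-definite forms (a, b, c) = a*x^2 + b*x*y + c*y^2 with b^2 - 4ac = D,
where reduced means |b| <= a <= c, with b >= 0 whenever |b| = a or a = c, and primitive means gcd(a, b, c) = 1.
Reduced forces 3a^2 <= |D| = 6836, so 1 <= a <= 47; b must have the parity of D, and c = (b^2 - D)/(4a) must be an integer >= a.
Enumerate a = 1..47, b in [-a, a]:
  a=1: (1, 0, 1709)  [1]
  a=2: (2, 2, 855)  [1]
  a=3: (3, -2, 570), (3, 2, 570)  [2]
  a=4: none
  a=5: (5, -2, 342), (5, 2, 342)  [2]
  a=6: (6, -2, 285), (6, 2, 285)  [2]
  a=7..8: none
  a=9: (9, -2, 190), (9, 2, 190)  [2]
  a=10: (10, -2, 171), (10, 2, 171)  [2]
  a=11..14: none
  a=15: (15, -8, 115), (15, -2, 114), (15, 2, 114), (15, 8, 115)  [4]
  a=16: none
  a=17: (17, -10, 102), (17, 10, 102)  [2]
  a=18: (18, -2, 95), (18, 2, 95)  [2]
  a=19: (19, -2, 90), (19, 2, 90)  [2]
  a=20..22: none
  a=23: (23, -8, 75), (23, 8, 75)  [2]
  a=24: none
  a=25: (25, -8, 69), (25, 8, 69)  [2]
  a=26: none
  a=27: (27, -20, 67), (27, 20, 67)  [2]
  a=28..29: none
  a=30: (30, -22, 61), (30, -2, 57), (30, 2, 57), (30, 22, 61)  [4]
  a=31..33: none
  a=34: (34, -10, 51), (34, 10, 51)  [2]
  a=35..36: none
  a=37: (37, -34, 54), (37, 34, 54)  [2]
  a=38: (38, -2, 45), (38, 2, 45)  [2]
  a=39..42: none
  a=43: (43, -42, 50), (43, 42, 50)  [2]
  a=44: none
  a=45: (45, -38, 46), (45, 38, 46)  [2]
  a=46..47: none
Total reduced forms: 1 + 1 + 2 + 2 + 2 + 2 + 2 + 4 + 2 + 2 + 2 + 2 + 2 + 2 + 4 + 2 + 2 + 2 + 2 + 2 = 42
h = 42

42


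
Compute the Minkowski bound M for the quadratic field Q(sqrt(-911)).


d = -911, d mod 4 = 1, so disc(K) = d = -911; |disc(K)| = 911
Imaginary quadratic field, so n = 2, s = r2 = 1, r1 = 0
M = (n!/n^n) * (4/pi)^s * sqrt(|disc(K)|) = (2!/2^2) * (4/pi)^1 * sqrt(911)
= 0.5 * 1.273240 * 30.182777
= 19.2150

19.2150


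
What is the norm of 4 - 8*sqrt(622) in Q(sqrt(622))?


N(a + b*sqrt(d)) = a^2 - d*b^2
= (4)^2 - (622)*(-8)^2
= 16 - 39808
= -39792

-39792


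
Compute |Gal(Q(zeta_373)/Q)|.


|Gal(Q(zeta_373)/Q)| = phi(373)
= 372

372


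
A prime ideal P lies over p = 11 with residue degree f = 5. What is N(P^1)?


N(P^a) = p^(a*f)
= 11^(1*5)
= 11^5
= 161051

161051


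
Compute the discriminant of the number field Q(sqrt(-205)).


For K = Q(sqrt(d)) with d squarefree: disc(K) = d if d = 1 mod 4, and disc(K) = 4d if d = 2 or 3 mod 4.
Here d = -205, and d mod 4 = 3.
d = 3 mod 4, not 1 (O_K = Z[sqrt(d)]), so disc(K) = 4d = 4 * (-205) = -820

-820


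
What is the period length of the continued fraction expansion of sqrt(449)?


Run the CF algorithm for sqrt(449).
a_0 = floor(sqrt(449)) = 21; set m_0=0, q_0=1.
Recurrence: m' = q*a - m,  q' = (d - m'^2)/q,  a' = floor((a_0 + m')/q').
  step 1: m=21, q=8, a=5
  step 2: m=19, q=11, a=3
  step 3: m=14, q=23, a=1
  step 4: m=9, q=16, a=1
  step 5: m=7, q=25, a=1
  step 6: m=18, q=5, a=7
  step 7: m=17, q=32, a=1
  step 8: m=15, q=7, a=5
  step 9: m=20, q=7, a=5
  step 10: m=15, q=32, a=1
  step 11: m=17, q=5, a=7
  step 12: m=18, q=25, a=1
  step 13: m=7, q=16, a=1
  step 14: m=9, q=23, a=1
  step 15: m=14, q=11, a=3
  step 16: m=19, q=8, a=5
  step 17: m=21, q=1, a=42
a_17 = 2*a_0 = 42, so the period closes here.
sqrt(449) = [21; 5, 3, 1, 1, 1, 7, 1, 5, 5, 1, 7, 1, 1, 1, 3, 5, 42]
Period length = 17

17


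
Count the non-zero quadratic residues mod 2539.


For prime p, the number of non-zero quadratic residues is (p-1)/2.
= (2539-1)/2
= 1269

1269


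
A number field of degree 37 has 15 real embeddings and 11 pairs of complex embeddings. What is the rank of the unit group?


By Dirichlet's unit theorem:
rank = r1 + r2 - 1
= 15 + 11 - 1
= 25

25


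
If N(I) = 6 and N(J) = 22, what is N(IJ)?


N(IJ) = N(I) * N(J)
= 6 * 22
= 132

132


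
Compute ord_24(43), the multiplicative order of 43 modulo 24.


We want ord_24(43), the smallest k >= 1 with 43^k = 1 mod 24.
n = 24 = 2^3 * 3, phi(24) = 8; the order divides phi(n).
Divisors of 8: 1, 2, 4, 8
Repeated squaring mod 24: 43^1 = 19, 43^2 = 1, 43^4 = 1, 43^8 = 1
Test divisors in increasing order:
  k=1: 43^1 = 19 mod 24
  k=2: 43^2 = 1 mod 24  <- first divisor giving 1
Order = 2

2


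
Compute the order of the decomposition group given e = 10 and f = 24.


|D_P| = e * f
= 10 * 24
= 240

240


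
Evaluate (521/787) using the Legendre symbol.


p = 787 is prime, so compute (521/787) with the reciprocity algorithm (Jacobi-symbol steps: pull out 2s via (2/n), flip via reciprocity, reduce):
  reciprocity: (521/787) -> +(787/521)
  reduce: (266/521)
  pull out 2: (2/521) = +1  (since 521 mod 8 = 1)
  reciprocity: (133/521) -> +(521/133)
  reduce: (122/133)
  pull out 2: (2/133) = -1  (since 133 mod 8 = 5)
  reciprocity: (61/133) -> +(133/61)
  reduce: (11/61)
  reciprocity: (11/61) -> +(61/11)
  reduce: (6/11)
  pull out 2: (2/11) = -1  (since 11 mod 8 = 3)
  reciprocity: (3/11) -> -(11/3)
  reduce: (2/3)
  pull out 2: (2/3) = -1  (since 3 mod 8 = 3)
  (1/3) = 1
Product of signs = 1
(521/787) = 1

1


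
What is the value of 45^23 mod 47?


p = 47 is prime and the exponent is (p-1)/2 = 23, so by Euler's criterion 45^23 = (45/47) = +1 or -1 mod 47.
Compute by square-and-multiply:
  23 = 16 + 4 + 2 + 1 (binary 10111)
  Repeated squaring mod 47: 45^1 = 45, 45^2 = 4, 45^4 = 16, 45^8 = 21, 45^16 = 18
  45^23 = 45^16 * 45^4 * 45^2 * 45^1 = 18 * 16 * 4 * 45 mod 47
    18 * 16 = 288 = 6 mod 47
    6 * 4 = 24 = 24 mod 47
    24 * 45 = 1080 = 46 mod 47
  45^23 = 46 mod 47
Result 46 = p - 1 = -1 mod 47: 45 is a quadratic non-residue mod 47. As a residue in [0, p-1] the value is 46.
45^23 mod 47 = 46

46


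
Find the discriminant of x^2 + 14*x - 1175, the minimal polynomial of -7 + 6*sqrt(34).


The element -7 + 6*sqrt(34) has minimal polynomial:
x^2 + 14*x - 1175
Discriminant = (14)^2 - 4*(-1175)
= 196 + 4700
= 4896

4896


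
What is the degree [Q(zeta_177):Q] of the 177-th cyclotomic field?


The degree equals Euler's totient phi(177).
177 = 3 * 59
phi(177) = 116

116


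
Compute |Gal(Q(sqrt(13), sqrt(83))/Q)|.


The 2 square roots of distinct primes are multiplicatively independent over Q,
so [K:Q] = 2^2 and Gal(K/Q) is isomorphic to (Z/2Z)^2.
|Gal| = 2^2 = 4

4


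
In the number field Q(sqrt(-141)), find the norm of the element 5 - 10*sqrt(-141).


N(a + b*sqrt(d)) = a^2 - d*b^2
= (5)^2 - (-141)*(-10)^2
= 25 + 14100
= 14125

14125


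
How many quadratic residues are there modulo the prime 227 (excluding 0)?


For prime p, the number of non-zero quadratic residues is (p-1)/2.
= (227-1)/2
= 113

113


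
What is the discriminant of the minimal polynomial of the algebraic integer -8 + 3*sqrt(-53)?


The element -8 + 3*sqrt(-53) has minimal polynomial:
x^2 + 16*x + 541
Discriminant = (16)^2 - 4*(541)
= 256 - 2164
= -1908

-1908


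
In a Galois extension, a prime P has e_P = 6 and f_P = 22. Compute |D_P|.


|D_P| = e * f
= 6 * 22
= 132

132


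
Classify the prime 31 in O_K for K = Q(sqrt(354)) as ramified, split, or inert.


K = Q(sqrt(354)). Since d mod 4 = 2, disc(K) = 1416.
Check p | disc: 1416 mod 31 = 21.
p does not divide disc. Compute Legendre symbol (d/p):
13^((31-1)/2) mod 31 = -1
(d/p) = -1, so p is inert: (p) stays prime with e=1, f=2, g=1.
Therefore p is inert.

inert


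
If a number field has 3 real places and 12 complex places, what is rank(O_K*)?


By Dirichlet's unit theorem:
rank = r1 + r2 - 1
= 3 + 12 - 1
= 14

14


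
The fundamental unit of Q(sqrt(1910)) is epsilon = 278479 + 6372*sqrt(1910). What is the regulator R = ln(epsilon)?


epsilon = 278479 + 6372*sqrt(1910)
= 556958.0000
R = ln(556958.0000)
= 13.2302

13.2302


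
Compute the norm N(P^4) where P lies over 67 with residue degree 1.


N(P^a) = p^(a*f)
= 67^(4*1)
= 67^4
= 20151121

20151121


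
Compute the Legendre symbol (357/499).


p = 499 is prime, so compute (357/499) with the reciprocity algorithm (Jacobi-symbol steps: pull out 2s via (2/n), flip via reciprocity, reduce):
  reciprocity: (357/499) -> +(499/357)
  reduce: (142/357)
  pull out 2: (2/357) = -1  (since 357 mod 8 = 5)
  reciprocity: (71/357) -> +(357/71)
  reduce: (2/71)
  pull out 2: (2/71) = +1  (since 71 mod 8 = 7)
  (1/71) = 1
Product of signs = -1
(357/499) = -1

-1


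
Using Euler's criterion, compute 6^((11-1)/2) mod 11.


p = 11 is prime and the exponent is (p-1)/2 = 5, so by Euler's criterion 6^5 = (6/11) = +1 or -1 mod 11.
Compute by square-and-multiply:
  5 = 4 + 1 (binary 101)
  Repeated squaring mod 11: 6^1 = 6, 6^2 = 3, 6^4 = 9
  6^5 = 6^4 * 6^1 = 9 * 6 mod 11
    9 * 6 = 54 = 10 mod 11
  6^5 = 10 mod 11
Result 10 = p - 1 = -1 mod 11: 6 is a quadratic non-residue mod 11. As a residue in [0, p-1] the value is 10.
6^5 mod 11 = 10

10


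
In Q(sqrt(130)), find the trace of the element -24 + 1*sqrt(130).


Tr(a + b*sqrt(d)) = (a + b*sqrt(d)) + (a - b*sqrt(d)) = 2a
= 2 * (-24)
= -48

-48


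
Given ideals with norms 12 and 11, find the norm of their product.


N(IJ) = N(I) * N(J)
= 12 * 11
= 132

132


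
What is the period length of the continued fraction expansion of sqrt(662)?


Run the CF algorithm for sqrt(662).
a_0 = floor(sqrt(662)) = 25; set m_0=0, q_0=1.
Recurrence: m' = q*a - m,  q' = (d - m'^2)/q,  a' = floor((a_0 + m')/q').
  step 1: m=25, q=37, a=1
  step 2: m=12, q=14, a=2
  step 3: m=16, q=29, a=1
  step 4: m=13, q=17, a=2
  step 5: m=21, q=13, a=3
  step 6: m=18, q=26, a=1
  step 7: m=8, q=23, a=1
  step 8: m=15, q=19, a=2
  step 9: m=23, q=7, a=6
  step 10: m=19, q=43, a=1
  step 11: m=24, q=2, a=24
  step 12: m=24, q=43, a=1
  step 13: m=19, q=7, a=6
  step 14: m=23, q=19, a=2
  step 15: m=15, q=23, a=1
  step 16: m=8, q=26, a=1
  step 17: m=18, q=13, a=3
  step 18: m=21, q=17, a=2
  step 19: m=13, q=29, a=1
  step 20: m=16, q=14, a=2
  step 21: m=12, q=37, a=1
  step 22: m=25, q=1, a=50
a_22 = 2*a_0 = 50, so the period closes here.
sqrt(662) = [25; 1, 2, 1, 2, 3, 1, 1, 2, 6, 1, 24, 1, 6, 2, 1, 1, 3, 2, 1, 2, 1, 50]
Period length = 22

22


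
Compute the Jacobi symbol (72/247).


Compute (72/247) via quadratic reciprocity:
  pull out 2: (2/247) = +1  (since 247 mod 8 = 7)
  pull out 2: (2/247) = +1  (since 247 mod 8 = 7)
  pull out 2: (2/247) = +1  (since 247 mod 8 = 7)
  reciprocity: (9/247) -> +(247/9)
  reduce: (4/9)
  pull out 2: (2/9) = +1  (since 9 mod 8 = 1)
  pull out 2: (2/9) = +1  (since 9 mod 8 = 1)
  (1/9) = 1
Product of signs = 1

1


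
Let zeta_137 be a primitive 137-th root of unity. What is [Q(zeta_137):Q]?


The degree equals Euler's totient phi(137).
137 = 137
phi(137) = 136

136


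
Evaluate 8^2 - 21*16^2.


x^2 - d*y^2
= 8^2 - 21*16^2
= 64 - 5376
= -5312

-5312


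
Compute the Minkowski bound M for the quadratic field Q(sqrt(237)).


d = 237, d mod 4 = 1, so disc(K) = d = 237; |disc(K)| = 237
Real quadratic field, so n = 2, s = r2 = 0, r1 = 2
M = (n!/n^n) * (4/pi)^s * sqrt(|disc(K)|) = (2!/2^2) * (4/pi)^0 * sqrt(237)
= 0.5 * 1.000000 * 15.394804
= 7.6974

7.6974


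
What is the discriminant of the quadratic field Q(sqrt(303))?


For K = Q(sqrt(d)) with d squarefree: disc(K) = d if d = 1 mod 4, and disc(K) = 4d if d = 2 or 3 mod 4.
Here d = 303, and d mod 4 = 3.
d = 3 mod 4, not 1 (O_K = Z[sqrt(d)]), so disc(K) = 4d = 4 * (303) = 1212

1212


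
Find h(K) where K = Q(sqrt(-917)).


K = Q(sqrt(-917)). d mod 4 = 3, so D = disc(K) = 4d = -3668
h(K) equals the number of primitive reduced positive-definite forms (a, b, c) = a*x^2 + b*x*y + c*y^2 with b^2 - 4ac = D,
where reduced means |b| <= a <= c, with b >= 0 whenever |b| = a or a = c, and primitive means gcd(a, b, c) = 1.
Reduced forces 3a^2 <= |D| = 3668, so 1 <= a <= 34; b must have the parity of D, and c = (b^2 - D)/(4a) must be an integer >= a.
Enumerate a = 1..34, b in [-a, a]:
  a=1: (1, 0, 917)  [1]
  a=2: (2, 2, 459)  [1]
  a=3: (3, -2, 306), (3, 2, 306)  [2]
  a=4..5: none
  a=6: (6, -2, 153), (6, 2, 153)  [2]
  a=7: (7, 0, 131)  [1]
  a=8: none
  a=9: (9, -2, 102), (9, 2, 102)  [2]
  a=10..13: none
  a=14: (14, 14, 69)  [1]
  a=15..16: none
  a=17: (17, -2, 54), (17, 2, 54)  [2]
  a=18: (18, -2, 51), (18, 2, 51)  [2]
  a=19..20: none
  a=21: (21, -14, 46), (21, 14, 46)  [2]
  a=22: none
  a=23: (23, -14, 42), (23, 14, 42)  [2]
  a=24..26: none
  a=27: (27, -2, 34), (27, 2, 34)  [2]
  a=28..34: none
Total reduced forms: 1 + 1 + 2 + 2 + 1 + 2 + 1 + 2 + 2 + 2 + 2 + 2 = 20
h = 20

20


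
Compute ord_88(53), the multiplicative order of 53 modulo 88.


We want ord_88(53), the smallest k >= 1 with 53^k = 1 mod 88.
n = 88 = 2^3 * 11, phi(88) = 40; the order divides phi(n).
Divisors of 40: 1, 2, 4, 5, 8, 10, 20, 40
Repeated squaring mod 88: 53^1 = 53, 53^2 = 81, 53^4 = 49, 53^8 = 25, 53^16 = 9, 53^32 = 81
Test divisors in increasing order:
  k=1: 53^1 = 53 mod 88
  k=2: 53^2 = 81 mod 88
  k=4: 53^4 = 49 mod 88
  k=5: 53^5 = 49 * 53 = 45 mod 88
  k=8: 53^8 = 25 mod 88
  k=10: 53^10 = 25 * 81 = 1 mod 88  <- first divisor giving 1
Order = 10

10


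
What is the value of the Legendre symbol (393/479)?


p = 479 is prime, so compute (393/479) with the reciprocity algorithm (Jacobi-symbol steps: pull out 2s via (2/n), flip via reciprocity, reduce):
  reciprocity: (393/479) -> +(479/393)
  reduce: (86/393)
  pull out 2: (2/393) = +1  (since 393 mod 8 = 1)
  reciprocity: (43/393) -> +(393/43)
  reduce: (6/43)
  pull out 2: (2/43) = -1  (since 43 mod 8 = 3)
  reciprocity: (3/43) -> -(43/3)
  reduce: (1/3)
  (1/3) = 1
Product of signs = 1
(393/479) = 1

1


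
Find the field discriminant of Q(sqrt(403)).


For K = Q(sqrt(d)) with d squarefree: disc(K) = d if d = 1 mod 4, and disc(K) = 4d if d = 2 or 3 mod 4.
Here d = 403, and d mod 4 = 3.
d = 3 mod 4, not 1 (O_K = Z[sqrt(d)]), so disc(K) = 4d = 4 * (403) = 1612

1612


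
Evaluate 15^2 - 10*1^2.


x^2 - d*y^2
= 15^2 - 10*1^2
= 225 - 10
= 215

215


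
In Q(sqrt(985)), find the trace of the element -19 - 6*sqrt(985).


Tr(a + b*sqrt(d)) = (a + b*sqrt(d)) + (a - b*sqrt(d)) = 2a
= 2 * (-19)
= -38

-38


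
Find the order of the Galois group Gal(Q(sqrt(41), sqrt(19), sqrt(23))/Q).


The 3 square roots of distinct primes are multiplicatively independent over Q,
so [K:Q] = 2^3 and Gal(K/Q) is isomorphic to (Z/2Z)^3.
|Gal| = 2^3 = 8

8


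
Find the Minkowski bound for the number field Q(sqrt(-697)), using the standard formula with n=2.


d = -697, d mod 4 = 3, so disc(K) = 4d = -2788; |disc(K)| = 2788
Imaginary quadratic field, so n = 2, s = r2 = 1, r1 = 0
M = (n!/n^n) * (4/pi)^s * sqrt(|disc(K)|) = (2!/2^2) * (4/pi)^1 * sqrt(2788)
= 0.5 * 1.273240 * 52.801515
= 33.6145

33.6145


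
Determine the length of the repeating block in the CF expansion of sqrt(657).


Run the CF algorithm for sqrt(657).
a_0 = floor(sqrt(657)) = 25; set m_0=0, q_0=1.
Recurrence: m' = q*a - m,  q' = (d - m'^2)/q,  a' = floor((a_0 + m')/q').
  step 1: m=25, q=32, a=1
  step 2: m=7, q=19, a=1
  step 3: m=12, q=27, a=1
  step 4: m=15, q=16, a=2
  step 5: m=17, q=23, a=1
  step 6: m=6, q=27, a=1
  step 7: m=21, q=8, a=5
  step 8: m=19, q=37, a=1
  step 9: m=18, q=9, a=4
  step 10: m=18, q=37, a=1
  step 11: m=19, q=8, a=5
  step 12: m=21, q=27, a=1
  step 13: m=6, q=23, a=1
  step 14: m=17, q=16, a=2
  step 15: m=15, q=27, a=1
  step 16: m=12, q=19, a=1
  step 17: m=7, q=32, a=1
  step 18: m=25, q=1, a=50
a_18 = 2*a_0 = 50, so the period closes here.
sqrt(657) = [25; 1, 1, 1, 2, 1, 1, 5, 1, 4, 1, 5, 1, 1, 2, 1, 1, 1, 50]
Period length = 18

18


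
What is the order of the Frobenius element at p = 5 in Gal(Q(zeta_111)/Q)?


The Frobenius at p in Gal(Q(zeta_n)/Q) = (Z/nZ)* is the class of p, so its order is ord_111(5), the smallest k >= 1 with 5^k = 1 mod 111.
n = 111 = 3 * 37, phi(111) = 72; the order divides phi(n).
Divisors of 72: 1, 2, 3, 4, 6, 8, 9, 12, 18, 24, 36, 72
Repeated squaring mod 111: 5^1 = 5, 5^2 = 25, 5^4 = 70, 5^8 = 16, 5^16 = 34, 5^32 = 46, 5^64 = 7
Test divisors in increasing order:
  k=1: 5^1 = 5 mod 111
  k=2: 5^2 = 25 mod 111
  k=3: 5^3 = 25 * 5 = 14 mod 111
  k=4: 5^4 = 70 mod 111
  k=6: 5^6 = 70 * 25 = 85 mod 111
  k=8: 5^8 = 16 mod 111
  k=9: 5^9 = 16 * 5 = 80 mod 111
  k=12: 5^12 = 16 * 70 = 10 mod 111
  k=18: 5^18 = 34 * 25 = 73 mod 111
  k=24: 5^24 = 34 * 16 = 100 mod 111
  k=36: 5^36 = 46 * 70 = 1 mod 111  <- first divisor giving 1
Order = 36

36


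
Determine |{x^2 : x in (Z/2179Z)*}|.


For prime p, the number of non-zero quadratic residues is (p-1)/2.
= (2179-1)/2
= 1089

1089


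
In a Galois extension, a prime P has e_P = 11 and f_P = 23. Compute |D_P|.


|D_P| = e * f
= 11 * 23
= 253

253


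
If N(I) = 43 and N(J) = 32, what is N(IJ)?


N(IJ) = N(I) * N(J)
= 43 * 32
= 1376

1376


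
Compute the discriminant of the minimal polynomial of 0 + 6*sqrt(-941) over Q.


The element 0 + 6*sqrt(-941) has minimal polynomial:
x^2 + 0*x + 33876
Discriminant = (0)^2 - 4*(33876)
= 0 - 135504
= -135504

-135504


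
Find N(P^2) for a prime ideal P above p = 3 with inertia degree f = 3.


N(P^a) = p^(a*f)
= 3^(2*3)
= 3^6
= 729

729


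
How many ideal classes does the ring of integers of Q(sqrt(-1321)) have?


K = Q(sqrt(-1321)). d mod 4 = 3, so D = disc(K) = 4d = -5284
h(K) equals the number of primitive reduced positive-definite forms (a, b, c) = a*x^2 + b*x*y + c*y^2 with b^2 - 4ac = D,
where reduced means |b| <= a <= c, with b >= 0 whenever |b| = a or a = c, and primitive means gcd(a, b, c) = 1.
Reduced forces 3a^2 <= |D| = 5284, so 1 <= a <= 41; b must have the parity of D, and c = (b^2 - D)/(4a) must be an integer >= a.
Enumerate a = 1..41, b in [-a, a]:
  a=1: (1, 0, 1321)  [1]
  a=2: (2, 2, 661)  [1]
  a=3..4: none
  a=5: (5, -4, 265), (5, 4, 265)  [2]
  a=6: none
  a=7: (7, -6, 190), (7, 6, 190)  [2]
  a=8..9: none
  a=10: (10, -6, 133), (10, 6, 133)  [2]
  a=11..13: none
  a=14: (14, -6, 95), (14, 6, 95)  [2]
  a=15..18: none
  a=19: (19, -6, 70), (19, 6, 70)  [2]
  a=20..22: none
  a=23: (23, -12, 59), (23, 12, 59)  [2]
  a=24: none
  a=25: (25, -4, 53), (25, 4, 53)  [2]
  a=26..28: none
  a=29: (29, -20, 49), (29, 20, 49)  [2]
  a=30..34: none
  a=35: (35, -34, 46), (35, -6, 38), (35, 6, 38), (35, 34, 46)  [4]
  a=36: none
  a=37: (37, -28, 41), (37, 28, 41)  [2]
  a=38..41: none
Total reduced forms: 1 + 1 + 2 + 2 + 2 + 2 + 2 + 2 + 2 + 2 + 4 + 2 = 24
h = 24

24


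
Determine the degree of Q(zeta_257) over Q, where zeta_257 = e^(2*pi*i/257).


The degree equals Euler's totient phi(257).
257 = 257
phi(257) = 256

256


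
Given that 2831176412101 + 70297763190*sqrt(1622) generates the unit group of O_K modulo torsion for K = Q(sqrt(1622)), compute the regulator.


epsilon = 2831176412101 + 70297763190*sqrt(1622)
= 5.6624e+12
R = ln(5.6624e+12)
= 29.3649

29.3649


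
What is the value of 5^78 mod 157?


p = 157 is prime and the exponent is (p-1)/2 = 78, so by Euler's criterion 5^78 = (5/157) = +1 or -1 mod 157.
Compute by square-and-multiply:
  78 = 64 + 8 + 4 + 2 (binary 1001110)
  Repeated squaring mod 157: 5^1 = 5, 5^2 = 25, 5^4 = 154, 5^8 = 9, 5^16 = 81, 5^32 = 124, 5^64 = 147
  5^78 = 5^64 * 5^8 * 5^4 * 5^2 = 147 * 9 * 154 * 25 mod 157
    147 * 9 = 1323 = 67 mod 157
    67 * 154 = 10318 = 113 mod 157
    113 * 25 = 2825 = 156 mod 157
  5^78 = 156 mod 157
Result 156 = p - 1 = -1 mod 157: 5 is a quadratic non-residue mod 157. As a residue in [0, p-1] the value is 156.
5^78 mod 157 = 156

156


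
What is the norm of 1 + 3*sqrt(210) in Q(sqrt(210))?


N(a + b*sqrt(d)) = a^2 - d*b^2
= (1)^2 - (210)*(3)^2
= 1 - 1890
= -1889

-1889


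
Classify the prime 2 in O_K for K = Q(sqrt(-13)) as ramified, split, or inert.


K = Q(sqrt(-13)). Since d mod 4 = 3, disc(K) = -52.
Check p | disc: -52 mod 2 = 0.
p divides disc, so p ramifies: (p) = P^2 with e=2, f=1, g=1.
Therefore p is ramified.

ramified


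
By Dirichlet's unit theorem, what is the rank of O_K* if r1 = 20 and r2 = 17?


By Dirichlet's unit theorem:
rank = r1 + r2 - 1
= 20 + 17 - 1
= 36

36


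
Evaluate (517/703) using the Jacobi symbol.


Compute (517/703) via quadratic reciprocity:
  reciprocity: (517/703) -> +(703/517)
  reduce: (186/517)
  pull out 2: (2/517) = -1  (since 517 mod 8 = 5)
  reciprocity: (93/517) -> +(517/93)
  reduce: (52/93)
  pull out 2: (2/93) = -1  (since 93 mod 8 = 5)
  pull out 2: (2/93) = -1  (since 93 mod 8 = 5)
  reciprocity: (13/93) -> +(93/13)
  reduce: (2/13)
  pull out 2: (2/13) = -1  (since 13 mod 8 = 5)
  (1/13) = 1
Product of signs = 1

1


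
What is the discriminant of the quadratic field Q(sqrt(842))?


For K = Q(sqrt(d)) with d squarefree: disc(K) = d if d = 1 mod 4, and disc(K) = 4d if d = 2 or 3 mod 4.
Here d = 842, and d mod 4 = 2.
d = 2 mod 4, not 1 (O_K = Z[sqrt(d)]), so disc(K) = 4d = 4 * (842) = 3368

3368


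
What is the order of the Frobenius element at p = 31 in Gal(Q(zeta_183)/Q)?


The Frobenius at p in Gal(Q(zeta_n)/Q) = (Z/nZ)* is the class of p, so its order is ord_183(31), the smallest k >= 1 with 31^k = 1 mod 183.
n = 183 = 3 * 61, phi(183) = 120; the order divides phi(n).
Divisors of 120: 1, 2, 3, 4, 5, 6, 8, 10, 12, 15, 20, 24, 30, 40, 60, 120
Repeated squaring mod 183: 31^1 = 31, 31^2 = 46, 31^4 = 103, 31^8 = 178, 31^16 = 25, 31^32 = 76, 31^64 = 103
Test divisors in increasing order:
  k=1: 31^1 = 31 mod 183
  k=2: 31^2 = 46 mod 183
  k=3: 31^3 = 46 * 31 = 145 mod 183
  k=4: 31^4 = 103 mod 183
  k=5: 31^5 = 103 * 31 = 82 mod 183
  k=6: 31^6 = 103 * 46 = 163 mod 183
  k=8: 31^8 = 178 mod 183
  k=10: 31^10 = 178 * 46 = 136 mod 183
  k=12: 31^12 = 178 * 103 = 34 mod 183
  k=15: 31^15 = 178 * 103 * 46 * 31 = 172 mod 183
  k=20: 31^20 = 25 * 103 = 13 mod 183
  k=24: 31^24 = 25 * 178 = 58 mod 183
  k=30: 31^30 = 25 * 178 * 103 * 46 = 121 mod 183
  k=40: 31^40 = 76 * 178 = 169 mod 183
  k=60: 31^60 = 76 * 25 * 178 * 103 = 1 mod 183  <- first divisor giving 1
Order = 60

60


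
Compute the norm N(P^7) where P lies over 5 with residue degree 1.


N(P^a) = p^(a*f)
= 5^(7*1)
= 5^7
= 78125

78125


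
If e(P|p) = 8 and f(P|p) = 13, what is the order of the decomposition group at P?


|D_P| = e * f
= 8 * 13
= 104

104


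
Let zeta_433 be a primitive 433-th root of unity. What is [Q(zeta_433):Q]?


The degree equals Euler's totient phi(433).
433 = 433
phi(433) = 432

432


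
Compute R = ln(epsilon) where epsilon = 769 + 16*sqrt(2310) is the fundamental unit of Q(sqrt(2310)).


epsilon = 769 + 16*sqrt(2310)
= 1537.9993
R = ln(1537.9993)
= 7.3382

7.3382


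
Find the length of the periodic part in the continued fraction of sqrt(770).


Run the CF algorithm for sqrt(770).
a_0 = floor(sqrt(770)) = 27; set m_0=0, q_0=1.
Recurrence: m' = q*a - m,  q' = (d - m'^2)/q,  a' = floor((a_0 + m')/q').
  step 1: m=27, q=41, a=1
  step 2: m=14, q=14, a=2
  step 3: m=14, q=41, a=1
  step 4: m=27, q=1, a=54
a_4 = 2*a_0 = 54, so the period closes here.
sqrt(770) = [27; 1, 2, 1, 54]
Period length = 4

4


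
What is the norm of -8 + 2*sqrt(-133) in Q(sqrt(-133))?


N(a + b*sqrt(d)) = a^2 - d*b^2
= (-8)^2 - (-133)*(2)^2
= 64 + 532
= 596

596


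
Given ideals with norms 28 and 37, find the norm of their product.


N(IJ) = N(I) * N(J)
= 28 * 37
= 1036

1036


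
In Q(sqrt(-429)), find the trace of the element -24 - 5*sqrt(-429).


Tr(a + b*sqrt(d)) = (a + b*sqrt(d)) + (a - b*sqrt(d)) = 2a
= 2 * (-24)
= -48

-48


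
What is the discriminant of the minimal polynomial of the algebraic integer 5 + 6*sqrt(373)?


The element 5 + 6*sqrt(373) has minimal polynomial:
x^2 - 10*x - 13403
Discriminant = (-10)^2 - 4*(-13403)
= 100 + 53612
= 53712

53712


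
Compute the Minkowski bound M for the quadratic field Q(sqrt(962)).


d = 962, d mod 4 = 2, so disc(K) = 4d = 3848; |disc(K)| = 3848
Real quadratic field, so n = 2, s = r2 = 0, r1 = 2
M = (n!/n^n) * (4/pi)^s * sqrt(|disc(K)|) = (2!/2^2) * (4/pi)^0 * sqrt(3848)
= 0.5 * 1.000000 * 62.032250
= 31.0161

31.0161


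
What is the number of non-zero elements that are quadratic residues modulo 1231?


For prime p, the number of non-zero quadratic residues is (p-1)/2.
= (1231-1)/2
= 615

615


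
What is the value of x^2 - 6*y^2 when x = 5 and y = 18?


x^2 - d*y^2
= 5^2 - 6*18^2
= 25 - 1944
= -1919

-1919


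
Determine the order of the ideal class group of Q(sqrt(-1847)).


K = Q(sqrt(-1847)). d mod 4 = 1, so D = disc(K) = d = -1847
h(K) equals the number of primitive reduced positive-definite forms (a, b, c) = a*x^2 + b*x*y + c*y^2 with b^2 - 4ac = D,
where reduced means |b| <= a <= c, with b >= 0 whenever |b| = a or a = c, and primitive means gcd(a, b, c) = 1.
Reduced forces 3a^2 <= |D| = 1847, so 1 <= a <= 24; b must have the parity of D, and c = (b^2 - D)/(4a) must be an integer >= a.
Enumerate a = 1..24, b in [-a, a]:
  a=1: (1, 1, 462)  [1]
  a=2: (2, -1, 231), (2, 1, 231)  [2]
  a=3: (3, -1, 154), (3, 1, 154)  [2]
  a=4: (4, -3, 116), (4, 3, 116)  [2]
  a=5: none
  a=6: (6, -5, 78), (6, -1, 77), (6, 1, 77), (6, 5, 78)  [4]
  a=7: (7, -1, 66), (7, 1, 66)  [2]
  a=8: (8, -3, 58), (8, 3, 58)  [2]
  a=9: (9, -5, 52), (9, 5, 52)  [2]
  a=10: none
  a=11: (11, -1, 42), (11, 1, 42)  [2]
  a=12: (12, -11, 41), (12, -5, 39), (12, 5, 39), (12, 11, 41)  [4]
  a=13: (13, -5, 36), (13, 5, 36)  [2]
  a=14: (14, -13, 36), (14, -1, 33), (14, 1, 33), (14, 13, 36)  [4]
  a=15: none
  a=16: (16, -3, 29), (16, 3, 29)  [2]
  a=17: none
  a=18: (18, -13, 28), (18, -5, 26), (18, 5, 26), (18, 13, 28)  [4]
  a=19..20: none
  a=21: (21, -13, 24), (21, -1, 22), (21, 1, 22), (21, 13, 24)  [4]
  a=22: (22, -21, 26), (22, 21, 26)  [2]
  a=23: (23, -19, 24), (23, 19, 24)  [2]
  a=24: none
Total reduced forms: 1 + 2 + 2 + 2 + 4 + 2 + 2 + 2 + 2 + 4 + 2 + 4 + 2 + 4 + 4 + 2 + 2 = 43
h = 43

43


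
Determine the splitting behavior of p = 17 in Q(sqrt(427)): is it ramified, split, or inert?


K = Q(sqrt(427)). Since d mod 4 = 3, disc(K) = 1708.
Check p | disc: 1708 mod 17 = 8.
p does not divide disc. Compute Legendre symbol (d/p):
2^((17-1)/2) mod 17 = 1
(d/p) = 1, so p splits: (p) = P*P' with e=1, f=1, g=2.
Therefore p is split.

split


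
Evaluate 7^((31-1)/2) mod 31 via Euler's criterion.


p = 31 is prime and the exponent is (p-1)/2 = 15, so by Euler's criterion 7^15 = (7/31) = +1 or -1 mod 31.
Compute by square-and-multiply:
  15 = 8 + 4 + 2 + 1 (binary 1111)
  Repeated squaring mod 31: 7^1 = 7, 7^2 = 18, 7^4 = 14, 7^8 = 10
  7^15 = 7^8 * 7^4 * 7^2 * 7^1 = 10 * 14 * 18 * 7 mod 31
    10 * 14 = 140 = 16 mod 31
    16 * 18 = 288 = 9 mod 31
    9 * 7 = 63 = 1 mod 31
  7^15 = 1 mod 31
Result 1: 7 is a quadratic residue mod 31.
7^15 mod 31 = 1

1


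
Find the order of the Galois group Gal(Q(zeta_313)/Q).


|Gal(Q(zeta_313)/Q)| = phi(313)
= 312

312


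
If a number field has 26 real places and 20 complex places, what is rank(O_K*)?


By Dirichlet's unit theorem:
rank = r1 + r2 - 1
= 26 + 20 - 1
= 45

45


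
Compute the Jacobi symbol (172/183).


Compute (172/183) via quadratic reciprocity:
  pull out 2: (2/183) = +1  (since 183 mod 8 = 7)
  pull out 2: (2/183) = +1  (since 183 mod 8 = 7)
  reciprocity: (43/183) -> -(183/43)
  reduce: (11/43)
  reciprocity: (11/43) -> -(43/11)
  reduce: (10/11)
  pull out 2: (2/11) = -1  (since 11 mod 8 = 3)
  reciprocity: (5/11) -> +(11/5)
  reduce: (1/5)
  (1/5) = 1
Product of signs = -1

-1


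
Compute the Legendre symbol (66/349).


p = 349 is prime, so compute (66/349) with the reciprocity algorithm (Jacobi-symbol steps: pull out 2s via (2/n), flip via reciprocity, reduce):
  pull out 2: (2/349) = -1  (since 349 mod 8 = 5)
  reciprocity: (33/349) -> +(349/33)
  reduce: (19/33)
  reciprocity: (19/33) -> +(33/19)
  reduce: (14/19)
  pull out 2: (2/19) = -1  (since 19 mod 8 = 3)
  reciprocity: (7/19) -> -(19/7)
  reduce: (5/7)
  reciprocity: (5/7) -> +(7/5)
  reduce: (2/5)
  pull out 2: (2/5) = -1  (since 5 mod 8 = 5)
  (1/5) = 1
Product of signs = 1
(66/349) = 1

1


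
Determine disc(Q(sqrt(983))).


For K = Q(sqrt(d)) with d squarefree: disc(K) = d if d = 1 mod 4, and disc(K) = 4d if d = 2 or 3 mod 4.
Here d = 983, and d mod 4 = 3.
d = 3 mod 4, not 1 (O_K = Z[sqrt(d)]), so disc(K) = 4d = 4 * (983) = 3932

3932


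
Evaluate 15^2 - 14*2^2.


x^2 - d*y^2
= 15^2 - 14*2^2
= 225 - 56
= 169

169


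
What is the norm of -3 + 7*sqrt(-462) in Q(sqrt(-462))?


N(a + b*sqrt(d)) = a^2 - d*b^2
= (-3)^2 - (-462)*(7)^2
= 9 + 22638
= 22647

22647


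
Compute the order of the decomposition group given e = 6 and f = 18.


|D_P| = e * f
= 6 * 18
= 108

108


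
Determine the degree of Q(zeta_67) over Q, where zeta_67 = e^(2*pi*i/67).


The degree equals Euler's totient phi(67).
67 = 67
phi(67) = 66

66


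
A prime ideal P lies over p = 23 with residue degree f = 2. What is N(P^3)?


N(P^a) = p^(a*f)
= 23^(3*2)
= 23^6
= 148035889

148035889


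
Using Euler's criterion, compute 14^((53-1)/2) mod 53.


p = 53 is prime and the exponent is (p-1)/2 = 26, so by Euler's criterion 14^26 = (14/53) = +1 or -1 mod 53.
Compute by square-and-multiply:
  26 = 16 + 8 + 2 (binary 11010)
  Repeated squaring mod 53: 14^1 = 14, 14^2 = 37, 14^4 = 44, 14^8 = 28, 14^16 = 42
  14^26 = 14^16 * 14^8 * 14^2 = 42 * 28 * 37 mod 53
    42 * 28 = 1176 = 10 mod 53
    10 * 37 = 370 = 52 mod 53
  14^26 = 52 mod 53
Result 52 = p - 1 = -1 mod 53: 14 is a quadratic non-residue mod 53. As a residue in [0, p-1] the value is 52.
14^26 mod 53 = 52

52


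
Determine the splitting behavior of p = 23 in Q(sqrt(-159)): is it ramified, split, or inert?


K = Q(sqrt(-159)). Since d mod 4 = 1, disc(K) = -159.
Check p | disc: -159 mod 23 = 2.
p does not divide disc. Compute Legendre symbol (d/p):
2^((23-1)/2) mod 23 = 1
(d/p) = 1, so p splits: (p) = P*P' with e=1, f=1, g=2.
Therefore p is split.

split


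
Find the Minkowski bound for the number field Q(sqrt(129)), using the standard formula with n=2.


d = 129, d mod 4 = 1, so disc(K) = d = 129; |disc(K)| = 129
Real quadratic field, so n = 2, s = r2 = 0, r1 = 2
M = (n!/n^n) * (4/pi)^s * sqrt(|disc(K)|) = (2!/2^2) * (4/pi)^0 * sqrt(129)
= 0.5 * 1.000000 * 11.357817
= 5.6789

5.6789


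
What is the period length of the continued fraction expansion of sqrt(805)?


Run the CF algorithm for sqrt(805).
a_0 = floor(sqrt(805)) = 28; set m_0=0, q_0=1.
Recurrence: m' = q*a - m,  q' = (d - m'^2)/q,  a' = floor((a_0 + m')/q').
  step 1: m=28, q=21, a=2
  step 2: m=14, q=29, a=1
  step 3: m=15, q=20, a=2
  step 4: m=25, q=9, a=5
  step 5: m=20, q=45, a=1
  step 6: m=25, q=4, a=13
  step 7: m=27, q=19, a=2
  step 8: m=11, q=36, a=1
  step 9: m=25, q=5, a=10
  step 10: m=25, q=36, a=1
  step 11: m=11, q=19, a=2
  step 12: m=27, q=4, a=13
  step 13: m=25, q=45, a=1
  step 14: m=20, q=9, a=5
  step 15: m=25, q=20, a=2
  step 16: m=15, q=29, a=1
  step 17: m=14, q=21, a=2
  step 18: m=28, q=1, a=56
a_18 = 2*a_0 = 56, so the period closes here.
sqrt(805) = [28; 2, 1, 2, 5, 1, 13, 2, 1, 10, 1, 2, 13, 1, 5, 2, 1, 2, 56]
Period length = 18

18


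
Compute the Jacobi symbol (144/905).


Compute (144/905) via quadratic reciprocity:
  pull out 2: (2/905) = +1  (since 905 mod 8 = 1)
  pull out 2: (2/905) = +1  (since 905 mod 8 = 1)
  pull out 2: (2/905) = +1  (since 905 mod 8 = 1)
  pull out 2: (2/905) = +1  (since 905 mod 8 = 1)
  reciprocity: (9/905) -> +(905/9)
  reduce: (5/9)
  reciprocity: (5/9) -> +(9/5)
  reduce: (4/5)
  pull out 2: (2/5) = -1  (since 5 mod 8 = 5)
  pull out 2: (2/5) = -1  (since 5 mod 8 = 5)
  (1/5) = 1
Product of signs = 1

1


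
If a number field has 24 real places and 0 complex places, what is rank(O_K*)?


By Dirichlet's unit theorem:
rank = r1 + r2 - 1
= 24 + 0 - 1
= 23

23


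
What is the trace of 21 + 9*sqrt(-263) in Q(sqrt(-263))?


Tr(a + b*sqrt(d)) = (a + b*sqrt(d)) + (a - b*sqrt(d)) = 2a
= 2 * (21)
= 42

42


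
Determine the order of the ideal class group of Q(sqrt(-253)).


K = Q(sqrt(-253)). d mod 4 = 3, so D = disc(K) = 4d = -1012
h(K) equals the number of primitive reduced positive-definite forms (a, b, c) = a*x^2 + b*x*y + c*y^2 with b^2 - 4ac = D,
where reduced means |b| <= a <= c, with b >= 0 whenever |b| = a or a = c, and primitive means gcd(a, b, c) = 1.
Reduced forces 3a^2 <= |D| = 1012, so 1 <= a <= 18; b must have the parity of D, and c = (b^2 - D)/(4a) must be an integer >= a.
Enumerate a = 1..18, b in [-a, a]:
  a=1: (1, 0, 253)  [1]
  a=2: (2, 2, 127)  [1]
  a=3..10: none
  a=11: (11, 0, 23)  [1]
  a=12..16: none
  a=17: (17, 12, 17)  [1]
  a=18: none
Total reduced forms: 1 + 1 + 1 + 1 = 4
h = 4

4


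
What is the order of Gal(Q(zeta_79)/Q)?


|Gal(Q(zeta_79)/Q)| = phi(79)
= 78

78


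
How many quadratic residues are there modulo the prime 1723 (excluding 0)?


For prime p, the number of non-zero quadratic residues is (p-1)/2.
= (1723-1)/2
= 861

861


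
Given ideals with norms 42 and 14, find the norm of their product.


N(IJ) = N(I) * N(J)
= 42 * 14
= 588

588


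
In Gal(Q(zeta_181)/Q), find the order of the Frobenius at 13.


The Frobenius at p in Gal(Q(zeta_n)/Q) = (Z/nZ)* is the class of p, so its order is ord_181(13), the smallest k >= 1 with 13^k = 1 mod 181.
n = 181 = 181, phi(181) = 180; the order divides phi(n).
Divisors of 180: 1, 2, 3, 4, 5, 6, 9, 10, 12, 15, 18, 20, 30, 36, 45, 60, 90, 180
Repeated squaring mod 181: 13^1 = 13, 13^2 = 169, 13^4 = 144, 13^8 = 102, 13^16 = 87, 13^32 = 148, 13^64 = 3, 13^128 = 9
Test divisors in increasing order:
  k=1: 13^1 = 13 mod 181
  k=2: 13^2 = 169 mod 181
  k=3: 13^3 = 169 * 13 = 25 mod 181
  k=4: 13^4 = 144 mod 181
  k=5: 13^5 = 144 * 13 = 62 mod 181
  k=6: 13^6 = 144 * 169 = 82 mod 181
  k=9: 13^9 = 102 * 13 = 59 mod 181
  k=10: 13^10 = 102 * 169 = 43 mod 181
  k=12: 13^12 = 102 * 144 = 27 mod 181
  k=15: 13^15 = 102 * 144 * 169 * 13 = 132 mod 181
  k=18: 13^18 = 87 * 169 = 42 mod 181
  k=20: 13^20 = 87 * 144 = 39 mod 181
  k=30: 13^30 = 87 * 102 * 144 * 169 = 48 mod 181
  k=36: 13^36 = 148 * 144 = 135 mod 181
  k=45: 13^45 = 148 * 102 * 144 * 13 = 1 mod 181  <- first divisor giving 1
Order = 45

45
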